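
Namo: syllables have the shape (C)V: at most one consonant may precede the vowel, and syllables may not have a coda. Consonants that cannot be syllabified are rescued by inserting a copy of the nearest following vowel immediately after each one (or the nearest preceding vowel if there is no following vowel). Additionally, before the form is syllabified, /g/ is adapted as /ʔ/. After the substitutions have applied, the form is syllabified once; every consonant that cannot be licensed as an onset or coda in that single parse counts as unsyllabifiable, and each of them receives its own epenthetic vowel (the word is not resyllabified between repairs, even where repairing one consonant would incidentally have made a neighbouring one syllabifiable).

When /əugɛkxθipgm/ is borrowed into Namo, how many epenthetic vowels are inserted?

After substitution the input is /əuʔɛkxθipʔm/.
The unsyllabifiable consonants are /k/, /x/, /p/, /ʔ/, /m/; each receives one epenthetic vowel.

5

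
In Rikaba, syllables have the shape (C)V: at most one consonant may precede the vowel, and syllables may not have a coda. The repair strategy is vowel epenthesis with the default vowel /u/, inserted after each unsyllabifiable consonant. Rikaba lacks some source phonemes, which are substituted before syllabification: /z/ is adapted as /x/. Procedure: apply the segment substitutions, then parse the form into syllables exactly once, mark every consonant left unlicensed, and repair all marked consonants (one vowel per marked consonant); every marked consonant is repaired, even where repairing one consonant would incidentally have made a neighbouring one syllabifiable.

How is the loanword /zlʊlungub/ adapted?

Substitution: /z/ → /x/, giving /xlʊlungub/.
Under (C)V, the unsyllabifiable consonants are /x/, /n/, /b/ (no codas are permitted; onsets are limited to one consonant).
Epenthesis after each stranded consonant: /x/ → /xu/, /n/ → /nu/, /b/ → /bu/.

xulʊlunugubu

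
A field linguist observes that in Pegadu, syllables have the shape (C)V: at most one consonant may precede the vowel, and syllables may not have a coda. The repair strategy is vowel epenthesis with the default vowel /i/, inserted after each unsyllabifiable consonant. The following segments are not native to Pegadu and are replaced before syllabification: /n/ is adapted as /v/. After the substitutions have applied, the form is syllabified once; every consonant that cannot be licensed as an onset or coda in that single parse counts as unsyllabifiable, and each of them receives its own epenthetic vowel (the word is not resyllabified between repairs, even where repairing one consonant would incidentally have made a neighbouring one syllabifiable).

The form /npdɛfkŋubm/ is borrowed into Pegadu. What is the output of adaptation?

Substitution: /n/ → /v/, giving /vpdɛfkŋubm/.
Under (C)V, the unsyllabifiable consonants are /v/, /p/, /f/, /k/, /b/, /m/ (no codas are permitted; onsets are limited to one consonant).
Inserting the epenthetic vowel yields /v/ → /vi/, /p/ → /pi/, /f/ → /fi/, /k/ → /ki/, /b/ → /bi/, /m/ → /mi/.

vipidɛfikiŋubimi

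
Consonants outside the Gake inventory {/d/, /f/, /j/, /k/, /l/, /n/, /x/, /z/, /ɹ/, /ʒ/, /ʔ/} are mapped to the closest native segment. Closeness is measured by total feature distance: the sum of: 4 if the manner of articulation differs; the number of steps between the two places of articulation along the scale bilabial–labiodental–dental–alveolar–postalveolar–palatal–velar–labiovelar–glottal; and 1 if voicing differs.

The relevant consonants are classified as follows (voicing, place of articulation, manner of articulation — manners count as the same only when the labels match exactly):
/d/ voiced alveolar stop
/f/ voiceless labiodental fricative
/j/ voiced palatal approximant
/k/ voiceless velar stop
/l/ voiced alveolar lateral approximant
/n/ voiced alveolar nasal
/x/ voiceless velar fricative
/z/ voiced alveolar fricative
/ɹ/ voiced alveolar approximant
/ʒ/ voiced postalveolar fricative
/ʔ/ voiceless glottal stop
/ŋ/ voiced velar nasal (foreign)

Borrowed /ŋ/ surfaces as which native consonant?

n

/n/ is closest: same manner (nasal), place distance 3 (velar→alveolar), same voicing; total 3. Next closest is /j/ at distance 5.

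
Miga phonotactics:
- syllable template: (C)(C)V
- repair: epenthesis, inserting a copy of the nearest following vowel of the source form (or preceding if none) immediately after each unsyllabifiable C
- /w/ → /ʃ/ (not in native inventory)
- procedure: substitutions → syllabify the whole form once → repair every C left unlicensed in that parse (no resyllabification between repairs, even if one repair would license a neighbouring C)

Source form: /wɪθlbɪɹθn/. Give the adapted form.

ʃɪθɪlbɪɹɪθɪnɪ

Substitution: /w/ → /ʃ/, giving /ʃɪθlbɪɹθn/.
The consonants /θ/, /ɹ/, /θ/, /n/ cannot be parsed into a legal (C)(C)V syllable (no codas are permitted; onsets may contain at most 2 consonants).
Each unlicensed consonant becomes the onset of a new syllable: /θ/ → /θɪ/, /ɹ/ → /ɹɪ/, /θ/ → /θɪ/, /n/ → /nɪ/.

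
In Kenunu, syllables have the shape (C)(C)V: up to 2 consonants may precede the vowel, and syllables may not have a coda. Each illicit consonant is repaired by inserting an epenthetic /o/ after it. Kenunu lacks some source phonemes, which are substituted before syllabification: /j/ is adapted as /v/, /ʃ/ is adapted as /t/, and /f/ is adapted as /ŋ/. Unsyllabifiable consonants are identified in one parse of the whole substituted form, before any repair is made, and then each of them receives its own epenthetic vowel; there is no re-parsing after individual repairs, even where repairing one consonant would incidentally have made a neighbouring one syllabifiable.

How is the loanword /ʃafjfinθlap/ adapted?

taŋovŋinoθlapo

Substitution: /ʃ/ → /t/, /f/ → /ŋ/, /j/ → /v/, giving /taŋvŋinθlap/.
Under (C)(C)V, the unsyllabifiable consonants are /ŋ/, /n/, /p/ (no codas are permitted; onsets may contain at most 2 consonants).
Epenthesis after each stranded consonant: /ŋ/ → /ŋo/, /n/ → /no/, /p/ → /po/.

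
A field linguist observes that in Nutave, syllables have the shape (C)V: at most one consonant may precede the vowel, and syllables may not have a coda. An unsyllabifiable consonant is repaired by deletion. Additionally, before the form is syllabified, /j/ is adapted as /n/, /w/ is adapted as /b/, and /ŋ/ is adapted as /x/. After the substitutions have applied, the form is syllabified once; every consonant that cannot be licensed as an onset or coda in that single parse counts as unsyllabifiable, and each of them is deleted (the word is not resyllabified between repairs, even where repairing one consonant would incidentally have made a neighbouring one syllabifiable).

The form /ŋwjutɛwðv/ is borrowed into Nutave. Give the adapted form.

nutɛ

Substitution: /ŋ/ → /x/, /w/ → /b/, /j/ → /n/, giving /xbnutɛbðv/.
Syllabifying with onset maximization leaves /x/, /b/, /b/, /ð/, /v/ stranded (no codas are permitted; onsets are limited to one consonant).
Deleting the stranded consonants removes /x/, /b/, /b/, /ð/, /v/.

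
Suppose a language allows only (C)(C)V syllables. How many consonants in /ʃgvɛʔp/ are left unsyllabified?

3

Syllabifying with onset maximization leaves /ʃ/, /ʔ/, /p/ stranded (no codas are permitted; onsets may contain at most 2 consonants).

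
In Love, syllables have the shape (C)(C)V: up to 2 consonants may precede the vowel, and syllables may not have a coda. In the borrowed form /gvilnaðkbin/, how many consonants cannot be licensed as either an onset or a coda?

2

Under (C)(C)V, the unsyllabifiable consonants are /ð/, /n/ (no codas are permitted; onsets may contain at most 2 consonants).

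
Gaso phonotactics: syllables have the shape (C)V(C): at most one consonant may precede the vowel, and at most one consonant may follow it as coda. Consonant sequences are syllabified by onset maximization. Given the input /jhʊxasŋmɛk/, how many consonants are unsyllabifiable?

Syllabifying with onset maximization leaves /j/, /ŋ/ stranded (at most one coda consonant is licensed; onsets are limited to one consonant).

2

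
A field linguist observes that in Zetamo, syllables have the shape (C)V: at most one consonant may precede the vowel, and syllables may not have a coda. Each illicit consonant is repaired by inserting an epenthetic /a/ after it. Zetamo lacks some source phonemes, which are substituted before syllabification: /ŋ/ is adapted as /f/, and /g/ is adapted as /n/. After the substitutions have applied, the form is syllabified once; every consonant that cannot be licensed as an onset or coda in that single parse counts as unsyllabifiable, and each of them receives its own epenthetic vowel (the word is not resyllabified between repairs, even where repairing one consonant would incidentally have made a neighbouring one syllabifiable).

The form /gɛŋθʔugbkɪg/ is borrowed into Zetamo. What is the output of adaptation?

nɛfaθaʔunabakɪna

Substitution: /g/ → /n/, /ŋ/ → /f/, giving /nɛfθʔunbkɪn/.
Syllabifying with onset maximization leaves /f/, /θ/, /n/, /b/, /n/ stranded (no codas are permitted; onsets are limited to one consonant).
Each unlicensed consonant becomes the onset of a new syllable: /f/ → /fa/, /θ/ → /θa/, /n/ → /na/, /b/ → /ba/, /n/ → /na/.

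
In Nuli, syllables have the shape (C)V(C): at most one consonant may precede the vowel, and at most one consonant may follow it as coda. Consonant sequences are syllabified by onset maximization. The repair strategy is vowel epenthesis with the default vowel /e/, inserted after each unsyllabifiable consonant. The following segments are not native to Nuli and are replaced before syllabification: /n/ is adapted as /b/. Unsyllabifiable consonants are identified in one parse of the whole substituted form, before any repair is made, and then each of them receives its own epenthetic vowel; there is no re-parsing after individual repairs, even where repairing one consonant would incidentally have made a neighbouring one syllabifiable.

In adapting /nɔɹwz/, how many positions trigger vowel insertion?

2

After substitution the input is /bɔɹwz/.
The unsyllabifiable consonants are /w/, /z/; each receives one epenthetic vowel.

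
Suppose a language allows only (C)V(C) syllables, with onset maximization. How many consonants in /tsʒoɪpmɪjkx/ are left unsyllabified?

4

The consonants /t/, /s/, /k/, /x/ cannot be parsed into a legal (C)V(C) syllable (at most one coda consonant is licensed; onsets are limited to one consonant).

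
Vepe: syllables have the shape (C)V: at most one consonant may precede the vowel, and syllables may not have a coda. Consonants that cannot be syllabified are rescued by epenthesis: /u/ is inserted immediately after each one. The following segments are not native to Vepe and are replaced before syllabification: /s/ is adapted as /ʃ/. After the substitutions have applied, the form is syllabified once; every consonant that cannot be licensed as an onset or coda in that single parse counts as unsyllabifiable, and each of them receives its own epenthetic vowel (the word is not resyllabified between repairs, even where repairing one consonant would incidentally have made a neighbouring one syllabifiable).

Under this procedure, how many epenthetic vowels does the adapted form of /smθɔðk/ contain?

4

After substitution the input is /ʃmθɔðk/.
The unsyllabifiable consonants are /ʃ/, /m/, /ð/, /k/; each receives one epenthetic vowel.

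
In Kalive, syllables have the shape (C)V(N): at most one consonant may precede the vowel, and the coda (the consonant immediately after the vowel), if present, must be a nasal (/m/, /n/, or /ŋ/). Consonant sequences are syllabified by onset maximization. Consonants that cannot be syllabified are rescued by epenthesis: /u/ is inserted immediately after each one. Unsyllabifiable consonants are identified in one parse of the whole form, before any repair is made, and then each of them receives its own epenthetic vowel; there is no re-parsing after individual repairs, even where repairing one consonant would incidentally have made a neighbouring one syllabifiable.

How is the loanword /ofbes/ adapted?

Syllabifying with onset maximization leaves /f/, /s/ stranded (only a nasal (/m/, /n/, or /ŋ/) is licensed in coda position; onsets are limited to one consonant).
Each unlicensed consonant becomes the onset of a new syllable: /f/ → /fu/, /s/ → /su/.

ofubesu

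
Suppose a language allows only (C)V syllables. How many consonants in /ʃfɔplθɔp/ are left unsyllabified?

4

Syllabifying with onset maximization leaves /ʃ/, /p/, /l/, /p/ stranded (no codas are permitted; onsets are limited to one consonant).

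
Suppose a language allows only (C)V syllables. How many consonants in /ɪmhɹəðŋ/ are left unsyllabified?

Under (C)V, the unsyllabifiable consonants are /m/, /h/, /ð/, /ŋ/ (no codas are permitted; onsets are limited to one consonant).

4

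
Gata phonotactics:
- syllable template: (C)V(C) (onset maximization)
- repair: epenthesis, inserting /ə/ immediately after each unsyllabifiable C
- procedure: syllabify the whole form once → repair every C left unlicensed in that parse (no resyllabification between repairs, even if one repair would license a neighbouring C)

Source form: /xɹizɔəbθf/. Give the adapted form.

Syllabifying with onset maximization leaves /x/, /θ/, /f/ stranded (at most one coda consonant is licensed; onsets are limited to one consonant).
Epenthesis after each stranded consonant: /x/ → /xə/, /θ/ → /θə/, /f/ → /fə/.

xəɹizɔəbθəfə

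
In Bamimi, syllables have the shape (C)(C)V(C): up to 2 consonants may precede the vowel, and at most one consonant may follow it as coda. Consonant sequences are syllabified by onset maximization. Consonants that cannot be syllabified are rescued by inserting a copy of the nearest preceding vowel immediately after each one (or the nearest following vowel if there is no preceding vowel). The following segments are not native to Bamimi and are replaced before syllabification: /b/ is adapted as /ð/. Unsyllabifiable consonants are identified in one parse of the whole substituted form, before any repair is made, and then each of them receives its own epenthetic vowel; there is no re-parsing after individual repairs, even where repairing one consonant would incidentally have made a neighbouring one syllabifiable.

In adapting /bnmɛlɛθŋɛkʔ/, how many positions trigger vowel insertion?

After substitution the input is /ðnmɛlɛθŋɛkʔ/.
The unsyllabifiable consonants are /ð/, /ʔ/; each receives one epenthetic vowel.

2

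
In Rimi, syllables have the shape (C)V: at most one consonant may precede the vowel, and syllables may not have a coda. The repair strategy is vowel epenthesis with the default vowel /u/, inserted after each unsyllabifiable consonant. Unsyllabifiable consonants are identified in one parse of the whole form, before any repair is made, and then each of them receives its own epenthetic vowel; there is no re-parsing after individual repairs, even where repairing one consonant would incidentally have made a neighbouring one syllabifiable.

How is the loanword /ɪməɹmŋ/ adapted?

ɪməɹumuŋu

Under (C)V, the unsyllabifiable consonants are /ɹ/, /m/, /ŋ/ (no codas are permitted; onsets are limited to one consonant).
Epenthesis after each stranded consonant: /ɹ/ → /ɹu/, /m/ → /mu/, /ŋ/ → /ŋu/.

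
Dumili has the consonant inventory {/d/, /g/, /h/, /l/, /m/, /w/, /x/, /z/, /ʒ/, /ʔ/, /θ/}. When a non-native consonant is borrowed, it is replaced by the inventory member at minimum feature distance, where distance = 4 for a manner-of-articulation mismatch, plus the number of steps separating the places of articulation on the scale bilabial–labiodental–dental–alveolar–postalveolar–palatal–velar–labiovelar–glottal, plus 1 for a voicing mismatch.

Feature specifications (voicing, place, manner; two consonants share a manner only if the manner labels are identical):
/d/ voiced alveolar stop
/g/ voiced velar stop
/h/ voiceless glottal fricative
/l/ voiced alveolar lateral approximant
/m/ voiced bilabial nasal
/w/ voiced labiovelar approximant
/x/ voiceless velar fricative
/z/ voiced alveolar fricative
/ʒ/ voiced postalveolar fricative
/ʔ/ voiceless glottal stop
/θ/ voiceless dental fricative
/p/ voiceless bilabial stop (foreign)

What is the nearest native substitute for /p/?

d

/d/ is closest: same manner (stop), place distance 3 (bilabial→alveolar), voicing differs (+1); total 4. Next closest is /m/ at distance 5.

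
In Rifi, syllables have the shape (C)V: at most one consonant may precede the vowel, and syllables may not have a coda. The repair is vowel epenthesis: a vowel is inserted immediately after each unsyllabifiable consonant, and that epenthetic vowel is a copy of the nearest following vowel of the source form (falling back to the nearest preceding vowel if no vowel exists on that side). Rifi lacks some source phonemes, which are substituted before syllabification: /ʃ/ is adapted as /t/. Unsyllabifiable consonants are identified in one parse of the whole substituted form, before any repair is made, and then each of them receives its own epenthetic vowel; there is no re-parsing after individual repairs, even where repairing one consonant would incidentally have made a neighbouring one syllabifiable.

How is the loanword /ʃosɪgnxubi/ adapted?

Substitution: /ʃ/ → /t/, giving /tosɪgnxubi/.
Under (C)V, the unsyllabifiable consonants are /g/, /n/ (no codas are permitted; onsets are limited to one consonant).
Each unlicensed consonant becomes the onset of a new syllable: /g/ → /gu/, /n/ → /nu/.

tosɪgunuxubi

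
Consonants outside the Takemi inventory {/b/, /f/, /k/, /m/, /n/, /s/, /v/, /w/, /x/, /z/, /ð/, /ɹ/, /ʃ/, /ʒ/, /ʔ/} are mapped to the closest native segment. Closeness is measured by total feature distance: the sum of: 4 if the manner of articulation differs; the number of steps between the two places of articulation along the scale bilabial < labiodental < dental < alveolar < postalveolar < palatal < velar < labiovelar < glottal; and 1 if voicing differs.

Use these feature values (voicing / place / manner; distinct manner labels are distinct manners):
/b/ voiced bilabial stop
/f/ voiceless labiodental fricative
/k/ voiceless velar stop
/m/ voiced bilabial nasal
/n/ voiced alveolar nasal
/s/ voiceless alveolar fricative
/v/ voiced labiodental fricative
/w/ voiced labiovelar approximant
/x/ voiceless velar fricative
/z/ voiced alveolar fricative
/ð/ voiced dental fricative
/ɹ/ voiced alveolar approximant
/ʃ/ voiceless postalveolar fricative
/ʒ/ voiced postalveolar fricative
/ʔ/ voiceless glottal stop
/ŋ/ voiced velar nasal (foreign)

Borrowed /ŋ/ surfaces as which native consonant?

n

/n/ is closest: same manner (nasal), place distance 3 (velar→alveolar), same voicing; total 3. Next closest is /k/ at distance 5.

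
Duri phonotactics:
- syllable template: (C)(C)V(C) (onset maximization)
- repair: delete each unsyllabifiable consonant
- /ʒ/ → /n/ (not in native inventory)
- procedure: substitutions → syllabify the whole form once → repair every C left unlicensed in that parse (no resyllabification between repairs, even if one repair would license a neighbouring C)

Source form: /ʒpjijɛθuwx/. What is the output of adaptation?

pjijɛθuw

Substitution: /ʒ/ → /n/, giving /npjijɛθuwx/.
Syllabifying with onset maximization leaves /n/, /x/ stranded (at most one coda consonant is licensed; onsets may contain at most 2 consonants).
Deleting the stranded consonants removes /n/, /x/.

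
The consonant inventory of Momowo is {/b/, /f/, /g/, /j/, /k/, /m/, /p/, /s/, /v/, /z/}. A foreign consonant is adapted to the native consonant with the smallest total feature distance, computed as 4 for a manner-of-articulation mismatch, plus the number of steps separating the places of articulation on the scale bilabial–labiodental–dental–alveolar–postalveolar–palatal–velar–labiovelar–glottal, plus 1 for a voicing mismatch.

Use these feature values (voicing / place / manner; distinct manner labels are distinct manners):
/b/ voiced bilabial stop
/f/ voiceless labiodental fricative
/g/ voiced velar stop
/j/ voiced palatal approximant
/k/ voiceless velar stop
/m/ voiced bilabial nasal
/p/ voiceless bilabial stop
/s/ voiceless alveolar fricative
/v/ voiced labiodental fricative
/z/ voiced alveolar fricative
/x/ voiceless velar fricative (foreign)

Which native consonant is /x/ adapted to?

s

/s/ is closest: same manner (fricative), place distance 3 (velar→alveolar), same voicing; total 3. Next closest is /k/ at distance 4.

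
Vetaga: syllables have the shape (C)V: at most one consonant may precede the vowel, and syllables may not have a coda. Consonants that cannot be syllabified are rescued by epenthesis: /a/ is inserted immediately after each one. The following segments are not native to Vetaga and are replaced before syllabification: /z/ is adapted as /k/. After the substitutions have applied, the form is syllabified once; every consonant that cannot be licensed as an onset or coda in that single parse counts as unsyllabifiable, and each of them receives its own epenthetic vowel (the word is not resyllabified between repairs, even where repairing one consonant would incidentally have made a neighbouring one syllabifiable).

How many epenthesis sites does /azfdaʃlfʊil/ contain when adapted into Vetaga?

5

After substitution the input is /akfdaʃlfʊil/.
The unsyllabifiable consonants are /k/, /f/, /ʃ/, /l/, /l/; each receives one epenthetic vowel.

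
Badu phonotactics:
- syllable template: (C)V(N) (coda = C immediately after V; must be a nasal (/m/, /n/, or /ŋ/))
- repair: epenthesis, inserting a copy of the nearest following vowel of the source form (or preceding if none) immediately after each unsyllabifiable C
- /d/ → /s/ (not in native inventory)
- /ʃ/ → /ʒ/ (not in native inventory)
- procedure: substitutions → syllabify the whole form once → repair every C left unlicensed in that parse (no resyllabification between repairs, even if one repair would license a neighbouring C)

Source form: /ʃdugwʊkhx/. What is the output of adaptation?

ʒusugʊwʊkʊhʊxʊ

Substitution: /ʃ/ → /ʒ/, /d/ → /s/, giving /ʒsugwʊkhx/.
Under (C)V(N), the unsyllabifiable consonants are /ʒ/, /g/, /k/, /h/, /x/ (only a nasal (/m/, /n/, or /ŋ/) is licensed in coda position; onsets are limited to one consonant).
Inserting the epenthetic vowel yields /ʒ/ → /ʒu/, /g/ → /gʊ/, /k/ → /kʊ/, /h/ → /hʊ/, /x/ → /xʊ/.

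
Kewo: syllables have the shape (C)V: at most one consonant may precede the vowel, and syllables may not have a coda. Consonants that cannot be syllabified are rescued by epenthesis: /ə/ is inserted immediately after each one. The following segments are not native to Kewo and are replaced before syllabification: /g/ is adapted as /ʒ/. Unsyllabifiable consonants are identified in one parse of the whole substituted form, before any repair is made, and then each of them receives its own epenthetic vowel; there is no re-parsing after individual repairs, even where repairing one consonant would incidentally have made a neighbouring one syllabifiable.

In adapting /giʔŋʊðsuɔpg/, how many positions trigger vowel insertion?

4

After substitution the input is /ʒiʔŋʊðsuɔpʒ/.
The unsyllabifiable consonants are /ʔ/, /ð/, /p/, /ʒ/; each receives one epenthetic vowel.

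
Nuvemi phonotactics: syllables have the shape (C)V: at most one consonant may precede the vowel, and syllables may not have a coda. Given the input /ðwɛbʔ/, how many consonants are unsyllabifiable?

Syllabifying with onset maximization leaves /ð/, /b/, /ʔ/ stranded (no codas are permitted; onsets are limited to one consonant).

3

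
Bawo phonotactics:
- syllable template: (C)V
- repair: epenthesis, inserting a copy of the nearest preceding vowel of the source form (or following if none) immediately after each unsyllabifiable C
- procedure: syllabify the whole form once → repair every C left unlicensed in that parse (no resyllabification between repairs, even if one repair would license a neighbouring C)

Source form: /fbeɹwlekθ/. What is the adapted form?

febeɹewelekeθe

Under (C)V, the unsyllabifiable consonants are /f/, /ɹ/, /w/, /k/, /θ/ (no codas are permitted; onsets are limited to one consonant).
Each unlicensed consonant becomes the onset of a new syllable: /f/ → /fe/, /ɹ/ → /ɹe/, /w/ → /we/, /k/ → /ke/, /θ/ → /θe/.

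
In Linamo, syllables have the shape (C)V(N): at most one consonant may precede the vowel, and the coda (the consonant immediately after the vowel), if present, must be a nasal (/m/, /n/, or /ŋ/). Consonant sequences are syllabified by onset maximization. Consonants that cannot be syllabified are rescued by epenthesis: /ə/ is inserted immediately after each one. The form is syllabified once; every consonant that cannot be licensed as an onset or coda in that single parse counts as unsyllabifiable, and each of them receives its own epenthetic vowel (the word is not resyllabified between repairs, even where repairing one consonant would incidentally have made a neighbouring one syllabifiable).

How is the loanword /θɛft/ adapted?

Under (C)V(N), the unsyllabifiable consonants are /f/, /t/ (only a nasal (/m/, /n/, or /ŋ/) is licensed in coda position; onsets are limited to one consonant).
Inserting the epenthetic vowel yields /f/ → /fə/, /t/ → /tə/.

θɛfətə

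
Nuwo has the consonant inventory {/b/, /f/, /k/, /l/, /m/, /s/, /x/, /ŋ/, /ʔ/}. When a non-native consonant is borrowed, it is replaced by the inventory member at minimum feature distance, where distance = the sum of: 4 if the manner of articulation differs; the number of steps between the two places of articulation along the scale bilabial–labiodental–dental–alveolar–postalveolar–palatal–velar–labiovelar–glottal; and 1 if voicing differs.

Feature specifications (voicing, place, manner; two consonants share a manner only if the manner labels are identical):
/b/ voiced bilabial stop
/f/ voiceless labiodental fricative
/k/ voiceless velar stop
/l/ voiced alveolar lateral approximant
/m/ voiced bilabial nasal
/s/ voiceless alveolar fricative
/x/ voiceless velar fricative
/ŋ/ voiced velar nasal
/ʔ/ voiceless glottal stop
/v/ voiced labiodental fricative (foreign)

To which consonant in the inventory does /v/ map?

/f/ is closest: same manner (fricative), place distance 0 (labiodental→labiodental), voicing differs (+1); total 1. Next closest is /s/ at distance 3.

f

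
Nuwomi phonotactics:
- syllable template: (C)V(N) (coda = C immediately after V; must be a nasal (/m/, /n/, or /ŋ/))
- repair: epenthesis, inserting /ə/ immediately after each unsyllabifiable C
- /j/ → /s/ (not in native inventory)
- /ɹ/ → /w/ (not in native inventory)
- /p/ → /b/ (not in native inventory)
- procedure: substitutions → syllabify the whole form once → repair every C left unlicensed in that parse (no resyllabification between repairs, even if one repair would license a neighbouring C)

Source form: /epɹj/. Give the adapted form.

ebəwəsə

Substitution: /p/ → /b/, /ɹ/ → /w/, /j/ → /s/, giving /ebws/.
The consonants /b/, /w/, /s/ cannot be parsed into a legal (C)V(N) syllable (only a nasal (/m/, /n/, or /ŋ/) is licensed in coda position; onsets are limited to one consonant).
Epenthesis after each stranded consonant: /b/ → /bə/, /w/ → /wə/, /s/ → /sə/.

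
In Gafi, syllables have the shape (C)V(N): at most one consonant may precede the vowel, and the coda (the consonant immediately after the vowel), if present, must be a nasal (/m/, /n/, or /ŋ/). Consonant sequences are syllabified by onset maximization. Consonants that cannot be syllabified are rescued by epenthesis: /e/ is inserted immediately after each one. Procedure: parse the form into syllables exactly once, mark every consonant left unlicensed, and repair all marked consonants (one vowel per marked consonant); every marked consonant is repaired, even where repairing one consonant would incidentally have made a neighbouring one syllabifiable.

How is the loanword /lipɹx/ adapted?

Under (C)V(N), the unsyllabifiable consonants are /p/, /ɹ/, /x/ (only a nasal (/m/, /n/, or /ŋ/) is licensed in coda position; onsets are limited to one consonant).
Each unlicensed consonant becomes the onset of a new syllable: /p/ → /pe/, /ɹ/ → /ɹe/, /x/ → /xe/.

lipeɹexe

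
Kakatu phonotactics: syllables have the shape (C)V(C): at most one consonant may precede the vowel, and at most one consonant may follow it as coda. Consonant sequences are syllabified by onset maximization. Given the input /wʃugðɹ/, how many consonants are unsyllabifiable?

3

Under (C)V(C), the unsyllabifiable consonants are /w/, /ð/, /ɹ/ (at most one coda consonant is licensed; onsets are limited to one consonant).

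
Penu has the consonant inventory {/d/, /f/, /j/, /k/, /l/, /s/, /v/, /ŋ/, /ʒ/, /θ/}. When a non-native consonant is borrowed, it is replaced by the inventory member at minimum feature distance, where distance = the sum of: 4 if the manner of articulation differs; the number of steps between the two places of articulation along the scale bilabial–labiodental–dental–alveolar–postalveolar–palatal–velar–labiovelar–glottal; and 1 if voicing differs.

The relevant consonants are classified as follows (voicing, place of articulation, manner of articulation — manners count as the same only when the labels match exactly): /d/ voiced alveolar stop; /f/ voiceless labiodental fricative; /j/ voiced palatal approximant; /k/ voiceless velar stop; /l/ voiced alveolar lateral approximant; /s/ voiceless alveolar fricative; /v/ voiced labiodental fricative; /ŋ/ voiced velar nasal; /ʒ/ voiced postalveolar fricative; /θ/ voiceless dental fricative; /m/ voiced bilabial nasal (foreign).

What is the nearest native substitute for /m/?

/v/ is closest: manner differs (nasal→fricative, +4), place distance 1 (bilabial→labiodental), same voicing; total 5. Next closest is /f/ at distance 6.

v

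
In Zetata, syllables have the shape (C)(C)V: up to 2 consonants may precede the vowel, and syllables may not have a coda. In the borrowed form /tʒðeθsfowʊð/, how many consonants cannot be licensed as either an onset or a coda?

3

Under (C)(C)V, the unsyllabifiable consonants are /t/, /θ/, /ð/ (no codas are permitted; onsets may contain at most 2 consonants).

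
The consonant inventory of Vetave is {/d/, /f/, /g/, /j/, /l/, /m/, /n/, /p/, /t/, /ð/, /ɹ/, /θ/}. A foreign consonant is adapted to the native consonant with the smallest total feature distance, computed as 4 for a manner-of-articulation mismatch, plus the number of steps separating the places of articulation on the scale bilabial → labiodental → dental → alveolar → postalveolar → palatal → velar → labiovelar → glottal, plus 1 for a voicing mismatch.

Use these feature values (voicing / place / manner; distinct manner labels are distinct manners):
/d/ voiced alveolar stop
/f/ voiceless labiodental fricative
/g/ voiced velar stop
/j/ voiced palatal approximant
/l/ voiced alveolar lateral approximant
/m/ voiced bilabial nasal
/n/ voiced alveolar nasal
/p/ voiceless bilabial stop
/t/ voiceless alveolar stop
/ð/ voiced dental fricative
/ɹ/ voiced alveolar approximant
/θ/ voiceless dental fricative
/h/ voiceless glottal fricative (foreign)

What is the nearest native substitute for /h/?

/θ/ is closest: same manner (fricative), place distance 6 (glottal→dental), same voicing; total 6. Next closest is /f/ at distance 7.

θ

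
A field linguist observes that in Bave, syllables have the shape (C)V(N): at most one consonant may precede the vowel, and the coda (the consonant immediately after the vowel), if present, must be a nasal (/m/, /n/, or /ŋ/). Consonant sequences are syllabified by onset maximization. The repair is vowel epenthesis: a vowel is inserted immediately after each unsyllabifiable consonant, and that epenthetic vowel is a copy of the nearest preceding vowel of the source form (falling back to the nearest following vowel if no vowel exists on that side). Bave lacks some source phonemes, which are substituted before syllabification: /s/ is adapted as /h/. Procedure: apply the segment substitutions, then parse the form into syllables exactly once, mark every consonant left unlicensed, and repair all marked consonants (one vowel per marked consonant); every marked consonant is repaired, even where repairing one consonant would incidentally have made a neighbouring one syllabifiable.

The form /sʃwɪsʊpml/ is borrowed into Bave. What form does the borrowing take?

Substitution: /s/ → /h/, giving /hʃwɪhʊpml/.
Syllabifying with onset maximization leaves /h/, /ʃ/, /p/, /m/, /l/ stranded (only a nasal (/m/, /n/, or /ŋ/) is licensed in coda position; onsets are limited to one consonant).
Inserting the epenthetic vowel yields /h/ → /hɪ/, /ʃ/ → /ʃɪ/, /p/ → /pʊ/, /m/ → /mʊ/, /l/ → /lʊ/.

hɪʃɪwɪhʊpʊmʊlʊ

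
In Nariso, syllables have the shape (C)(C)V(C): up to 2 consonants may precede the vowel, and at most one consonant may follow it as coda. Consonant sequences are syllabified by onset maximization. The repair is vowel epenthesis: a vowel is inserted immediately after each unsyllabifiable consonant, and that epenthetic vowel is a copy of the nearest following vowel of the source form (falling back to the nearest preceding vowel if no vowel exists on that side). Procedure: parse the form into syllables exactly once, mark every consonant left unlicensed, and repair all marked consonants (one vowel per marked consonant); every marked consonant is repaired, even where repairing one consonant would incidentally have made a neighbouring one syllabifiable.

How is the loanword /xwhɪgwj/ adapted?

The consonants /x/, /w/, /j/ cannot be parsed into a legal (C)(C)V(C) syllable (at most one coda consonant is licensed; onsets may contain at most 2 consonants).
Epenthesis after each stranded consonant: /x/ → /xɪ/, /w/ → /wɪ/, /j/ → /jɪ/.

xɪwhɪgwɪjɪ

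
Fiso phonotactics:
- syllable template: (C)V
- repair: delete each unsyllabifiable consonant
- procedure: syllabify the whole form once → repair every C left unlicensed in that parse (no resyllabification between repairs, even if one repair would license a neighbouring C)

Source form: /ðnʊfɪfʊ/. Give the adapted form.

nʊfɪfʊ

The consonants /ð/ cannot be parsed into a legal (C)V syllable (no codas are permitted; onsets are limited to one consonant).
Deletion applies to /ð/.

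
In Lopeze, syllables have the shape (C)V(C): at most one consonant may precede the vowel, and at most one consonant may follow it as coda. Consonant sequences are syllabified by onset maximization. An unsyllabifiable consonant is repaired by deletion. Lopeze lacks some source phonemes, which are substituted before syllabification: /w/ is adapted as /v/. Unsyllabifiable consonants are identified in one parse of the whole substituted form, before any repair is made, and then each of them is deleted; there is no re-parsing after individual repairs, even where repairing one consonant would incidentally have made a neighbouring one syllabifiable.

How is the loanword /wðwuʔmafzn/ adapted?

vuʔmaf

Substitution: /w/ → /v/, giving /vðvuʔmafzn/.
Syllabifying with onset maximization leaves /v/, /ð/, /z/, /n/ stranded (at most one coda consonant is licensed; onsets are limited to one consonant).
Deletion applies to /v/, /ð/, /z/, /n/.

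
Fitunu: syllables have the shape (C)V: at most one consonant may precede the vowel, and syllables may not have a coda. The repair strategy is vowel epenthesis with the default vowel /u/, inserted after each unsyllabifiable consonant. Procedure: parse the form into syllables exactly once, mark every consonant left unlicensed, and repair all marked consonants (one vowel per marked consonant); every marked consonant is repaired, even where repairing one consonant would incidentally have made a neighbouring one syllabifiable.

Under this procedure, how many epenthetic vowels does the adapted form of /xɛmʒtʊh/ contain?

3

The unsyllabifiable consonants are /m/, /ʒ/, /h/; each receives one epenthetic vowel.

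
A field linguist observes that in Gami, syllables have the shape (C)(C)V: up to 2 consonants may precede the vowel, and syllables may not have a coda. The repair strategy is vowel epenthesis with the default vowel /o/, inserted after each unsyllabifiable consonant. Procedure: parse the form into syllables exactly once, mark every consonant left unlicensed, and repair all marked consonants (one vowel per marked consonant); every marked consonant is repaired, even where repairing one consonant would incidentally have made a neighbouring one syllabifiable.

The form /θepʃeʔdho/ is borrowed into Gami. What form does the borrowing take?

θepʃeʔodho

Syllabifying with onset maximization leaves /ʔ/ stranded (no codas are permitted; onsets may contain at most 2 consonants).
Each unlicensed consonant becomes the onset of a new syllable: /ʔ/ → /ʔo/.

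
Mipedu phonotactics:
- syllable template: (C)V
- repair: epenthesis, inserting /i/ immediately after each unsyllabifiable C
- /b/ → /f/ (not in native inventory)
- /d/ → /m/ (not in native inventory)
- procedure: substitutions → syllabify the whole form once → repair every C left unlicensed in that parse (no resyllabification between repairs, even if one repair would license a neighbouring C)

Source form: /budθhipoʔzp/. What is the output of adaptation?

fumiθihipoʔizipi

Substitution: /b/ → /f/, /d/ → /m/, giving /fumθhipoʔzp/.
The consonants /m/, /θ/, /ʔ/, /z/, /p/ cannot be parsed into a legal (C)V syllable (no codas are permitted; onsets are limited to one consonant).
Each unlicensed consonant becomes the onset of a new syllable: /m/ → /mi/, /θ/ → /θi/, /ʔ/ → /ʔi/, /z/ → /zi/, /p/ → /pi/.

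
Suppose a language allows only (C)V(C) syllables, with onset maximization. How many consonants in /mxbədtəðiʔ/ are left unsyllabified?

2

Syllabifying with onset maximization leaves /m/, /x/ stranded (at most one coda consonant is licensed; onsets are limited to one consonant).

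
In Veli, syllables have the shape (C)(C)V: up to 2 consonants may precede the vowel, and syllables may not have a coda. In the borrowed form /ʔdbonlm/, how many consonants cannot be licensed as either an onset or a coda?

4

Under (C)(C)V, the unsyllabifiable consonants are /ʔ/, /n/, /l/, /m/ (no codas are permitted; onsets may contain at most 2 consonants).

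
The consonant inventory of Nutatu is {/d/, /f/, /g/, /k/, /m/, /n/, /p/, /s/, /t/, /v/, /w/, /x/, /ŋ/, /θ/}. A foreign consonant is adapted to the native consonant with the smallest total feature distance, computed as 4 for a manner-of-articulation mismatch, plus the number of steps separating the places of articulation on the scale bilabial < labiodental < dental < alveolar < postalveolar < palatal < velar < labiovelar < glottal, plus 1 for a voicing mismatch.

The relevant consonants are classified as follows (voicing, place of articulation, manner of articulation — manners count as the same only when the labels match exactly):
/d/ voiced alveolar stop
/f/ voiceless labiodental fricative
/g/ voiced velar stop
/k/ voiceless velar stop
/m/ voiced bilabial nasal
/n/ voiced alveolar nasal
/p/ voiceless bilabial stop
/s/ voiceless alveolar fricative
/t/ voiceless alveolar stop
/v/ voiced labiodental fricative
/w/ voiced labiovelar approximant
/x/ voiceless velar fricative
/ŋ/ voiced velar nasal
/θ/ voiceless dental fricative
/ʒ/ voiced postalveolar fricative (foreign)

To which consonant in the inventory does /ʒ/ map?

s

/s/ is closest: same manner (fricative), place distance 1 (postalveolar→alveolar), voicing differs (+1); total 2. Next closest is /v/ at distance 3.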